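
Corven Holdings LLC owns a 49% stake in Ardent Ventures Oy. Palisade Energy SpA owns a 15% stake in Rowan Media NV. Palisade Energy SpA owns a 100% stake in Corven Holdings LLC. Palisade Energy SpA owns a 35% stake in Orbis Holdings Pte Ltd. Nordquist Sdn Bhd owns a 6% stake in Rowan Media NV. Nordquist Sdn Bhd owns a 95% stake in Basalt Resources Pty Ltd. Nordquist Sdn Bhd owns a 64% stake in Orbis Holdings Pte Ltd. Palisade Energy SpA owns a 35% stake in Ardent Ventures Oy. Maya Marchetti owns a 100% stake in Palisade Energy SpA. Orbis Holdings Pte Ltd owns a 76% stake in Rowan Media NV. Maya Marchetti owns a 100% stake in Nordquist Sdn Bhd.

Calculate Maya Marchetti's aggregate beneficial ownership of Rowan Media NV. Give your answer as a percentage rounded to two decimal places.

Maya reaches Rowan along 4 paths.
Via Palisade → Orbis: 100% × 35% × 76% = 26.6%.
Via Nordquist → Orbis: 100% × 64% × 76% = 48.64%.
Via Palisade: 100% × 15% = 15%.
Via Nordquist: 100% × 6% = 6%.
Total: 26.6% + 48.64% + 15% + 6% = 96.24%.

96.24%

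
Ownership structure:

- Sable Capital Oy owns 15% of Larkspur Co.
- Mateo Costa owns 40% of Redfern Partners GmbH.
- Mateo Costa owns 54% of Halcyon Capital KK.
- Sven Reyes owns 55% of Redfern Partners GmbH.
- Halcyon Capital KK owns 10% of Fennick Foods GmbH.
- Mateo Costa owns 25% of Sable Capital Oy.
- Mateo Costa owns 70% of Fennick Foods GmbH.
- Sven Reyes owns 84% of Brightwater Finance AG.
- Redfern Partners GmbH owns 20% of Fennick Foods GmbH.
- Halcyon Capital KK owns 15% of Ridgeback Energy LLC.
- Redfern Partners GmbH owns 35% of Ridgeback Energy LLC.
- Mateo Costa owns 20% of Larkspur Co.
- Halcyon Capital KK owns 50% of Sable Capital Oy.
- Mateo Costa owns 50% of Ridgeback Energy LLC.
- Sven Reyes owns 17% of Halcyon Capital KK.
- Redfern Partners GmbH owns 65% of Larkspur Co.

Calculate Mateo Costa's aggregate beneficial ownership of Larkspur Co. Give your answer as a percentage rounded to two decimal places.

53.80%

Mateo reaches Larkspur along 4 paths.
Via Sable: 25% × 15% = 3.75%.
Via Halcyon → Sable: 54% × 50% × 15% = 4.05%.
Direct stake: 20% = 20%.
Via Redfern: 40% × 65% = 26%.
Total: 3.75% + 4.05% + 20% + 26% = 53.8%.
Rounded: 53.80%.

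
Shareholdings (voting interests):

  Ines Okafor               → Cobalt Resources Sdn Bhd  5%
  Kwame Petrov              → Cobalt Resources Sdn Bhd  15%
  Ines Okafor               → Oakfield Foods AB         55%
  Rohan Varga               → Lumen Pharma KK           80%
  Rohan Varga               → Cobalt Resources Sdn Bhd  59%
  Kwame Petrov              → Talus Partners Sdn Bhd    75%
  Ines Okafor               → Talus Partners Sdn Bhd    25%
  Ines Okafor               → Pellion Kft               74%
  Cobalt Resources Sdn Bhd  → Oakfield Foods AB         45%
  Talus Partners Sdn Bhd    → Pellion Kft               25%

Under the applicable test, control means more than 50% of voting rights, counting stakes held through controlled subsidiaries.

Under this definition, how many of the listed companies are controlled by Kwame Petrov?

Kwame holds 75% of Talus, so Kwame controls Talus.
No other company's threshold is met.
Kwame controls 1 company.

1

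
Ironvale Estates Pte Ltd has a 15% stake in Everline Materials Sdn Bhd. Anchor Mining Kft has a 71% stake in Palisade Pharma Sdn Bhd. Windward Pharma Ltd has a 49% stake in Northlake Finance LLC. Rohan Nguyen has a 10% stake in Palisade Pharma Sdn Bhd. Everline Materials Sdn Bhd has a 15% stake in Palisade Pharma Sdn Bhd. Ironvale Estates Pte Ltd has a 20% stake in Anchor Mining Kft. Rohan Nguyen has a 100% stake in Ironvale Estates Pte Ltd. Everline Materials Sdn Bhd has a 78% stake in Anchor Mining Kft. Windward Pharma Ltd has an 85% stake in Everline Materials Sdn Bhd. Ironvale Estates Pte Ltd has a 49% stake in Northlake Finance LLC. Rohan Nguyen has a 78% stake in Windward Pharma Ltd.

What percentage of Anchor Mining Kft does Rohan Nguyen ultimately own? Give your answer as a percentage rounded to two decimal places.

83.41%

Rohan reaches Anchor along 3 paths.
Via Ironvale → Everline: 100% × 15% × 78% = 11.7%.
Via Windward → Everline: 78% × 85% × 78% = 51.714%.
Via Ironvale: 100% × 20% = 20%.
Total: 11.7% + 51.714% + 20% = 83.414%.
Rounded: 83.41%.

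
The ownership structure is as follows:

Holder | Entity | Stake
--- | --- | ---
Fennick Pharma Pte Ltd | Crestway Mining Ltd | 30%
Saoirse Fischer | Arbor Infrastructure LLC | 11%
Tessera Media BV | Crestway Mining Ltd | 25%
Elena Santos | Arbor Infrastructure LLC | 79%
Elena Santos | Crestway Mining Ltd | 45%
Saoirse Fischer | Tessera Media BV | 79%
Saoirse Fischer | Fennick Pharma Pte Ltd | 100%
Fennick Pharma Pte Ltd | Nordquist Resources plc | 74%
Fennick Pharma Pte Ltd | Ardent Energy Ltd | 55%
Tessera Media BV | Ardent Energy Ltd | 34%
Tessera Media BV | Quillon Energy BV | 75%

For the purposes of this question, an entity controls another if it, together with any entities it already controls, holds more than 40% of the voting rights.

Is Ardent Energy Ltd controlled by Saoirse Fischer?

Saoirse holds 100% of Fennick, so Saoirse controls Fennick.
Saoirse holds 79% of Tessera, so Saoirse controls Tessera.
Tessera and Fennick together hold 34% + 55% = 89% of Ardent, so Saoirse controls Ardent.

Yes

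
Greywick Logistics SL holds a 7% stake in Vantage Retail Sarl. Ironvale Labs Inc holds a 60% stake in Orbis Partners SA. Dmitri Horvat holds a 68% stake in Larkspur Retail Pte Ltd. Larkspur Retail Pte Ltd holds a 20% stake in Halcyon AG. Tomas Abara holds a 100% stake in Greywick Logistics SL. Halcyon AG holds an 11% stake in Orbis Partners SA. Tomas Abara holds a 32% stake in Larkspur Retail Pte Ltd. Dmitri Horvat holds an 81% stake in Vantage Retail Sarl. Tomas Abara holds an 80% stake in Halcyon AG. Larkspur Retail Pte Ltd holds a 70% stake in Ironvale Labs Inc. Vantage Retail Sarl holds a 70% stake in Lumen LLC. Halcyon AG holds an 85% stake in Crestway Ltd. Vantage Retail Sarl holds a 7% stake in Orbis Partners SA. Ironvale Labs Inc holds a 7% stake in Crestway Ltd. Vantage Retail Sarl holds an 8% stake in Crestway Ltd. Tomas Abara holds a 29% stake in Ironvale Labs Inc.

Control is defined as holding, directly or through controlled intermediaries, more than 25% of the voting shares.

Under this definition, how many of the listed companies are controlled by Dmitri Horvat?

5

Dmitri holds 68% of Larkspur, so Dmitri controls Larkspur.
Dmitri holds 81% of Vantage, so Dmitri controls Vantage.
Larkspur holds 70% of Ironvale, so Dmitri controls Ironvale.
Vantage holds 70% of Lumen, so Dmitri controls Lumen.
Ironvale and Vantage together hold 60% + 7% = 67% of Orbis, so Dmitri controls Orbis.
No other company's threshold is met.
Dmitri controls 5 companies.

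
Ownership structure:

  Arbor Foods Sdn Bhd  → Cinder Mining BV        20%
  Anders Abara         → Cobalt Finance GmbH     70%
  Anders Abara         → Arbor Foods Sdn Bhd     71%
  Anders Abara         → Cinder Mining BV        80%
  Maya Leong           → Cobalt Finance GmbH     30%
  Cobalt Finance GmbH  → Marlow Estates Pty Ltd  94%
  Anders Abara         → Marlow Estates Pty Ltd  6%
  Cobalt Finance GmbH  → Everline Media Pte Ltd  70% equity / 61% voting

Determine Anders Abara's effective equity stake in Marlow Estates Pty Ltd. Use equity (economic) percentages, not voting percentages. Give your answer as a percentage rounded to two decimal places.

Anders reaches Marlow along 2 paths.
Direct stake: 6% = 6%.
Via Cobalt: 70% × 94% = 65.8%.
Total: 6% + 65.8% = 71.8%.
Rounded: 71.80%.

71.80%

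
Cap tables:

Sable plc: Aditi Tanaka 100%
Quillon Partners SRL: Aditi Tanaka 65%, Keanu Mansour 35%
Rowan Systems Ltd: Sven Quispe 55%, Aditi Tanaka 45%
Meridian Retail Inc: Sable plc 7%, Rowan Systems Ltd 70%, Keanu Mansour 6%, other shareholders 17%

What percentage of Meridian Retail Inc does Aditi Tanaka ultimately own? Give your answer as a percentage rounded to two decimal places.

Aditi reaches Meridian along 2 paths.
Via Sable: 100% × 7% = 7%.
Via Rowan: 45% × 70% = 31.5%.
Total: 7% + 31.5% = 38.5%.
Rounded: 38.50%.

38.50%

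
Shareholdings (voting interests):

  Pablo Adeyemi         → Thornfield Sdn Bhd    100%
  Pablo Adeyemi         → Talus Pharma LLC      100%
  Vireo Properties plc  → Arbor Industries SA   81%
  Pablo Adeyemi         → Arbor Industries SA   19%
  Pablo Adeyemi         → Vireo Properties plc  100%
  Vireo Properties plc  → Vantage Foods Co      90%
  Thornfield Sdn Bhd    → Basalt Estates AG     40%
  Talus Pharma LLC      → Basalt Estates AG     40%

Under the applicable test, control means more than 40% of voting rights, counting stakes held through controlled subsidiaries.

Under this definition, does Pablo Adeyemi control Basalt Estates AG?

Yes

Pablo holds 100% of Talus, so Pablo controls Talus.
Pablo holds 100% of Thornfield, so Pablo controls Thornfield.
Thornfield and Talus together hold 40% + 40% = 80% of Basalt, so Pablo controls Basalt.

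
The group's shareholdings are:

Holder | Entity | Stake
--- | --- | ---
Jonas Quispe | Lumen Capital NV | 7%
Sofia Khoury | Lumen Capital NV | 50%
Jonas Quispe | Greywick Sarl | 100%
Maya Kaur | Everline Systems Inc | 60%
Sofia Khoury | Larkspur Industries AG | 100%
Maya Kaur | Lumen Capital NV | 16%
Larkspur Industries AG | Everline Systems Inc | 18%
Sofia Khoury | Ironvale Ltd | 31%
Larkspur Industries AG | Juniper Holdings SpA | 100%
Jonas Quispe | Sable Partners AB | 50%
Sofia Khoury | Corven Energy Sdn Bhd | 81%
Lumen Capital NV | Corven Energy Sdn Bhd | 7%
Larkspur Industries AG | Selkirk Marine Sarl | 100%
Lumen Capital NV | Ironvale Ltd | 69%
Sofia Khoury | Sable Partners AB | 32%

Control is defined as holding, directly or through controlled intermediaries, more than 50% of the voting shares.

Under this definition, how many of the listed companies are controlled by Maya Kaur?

Maya holds 60% of Everline, so Maya controls Everline.
No other company's threshold is met.
Maya controls 1 company.

1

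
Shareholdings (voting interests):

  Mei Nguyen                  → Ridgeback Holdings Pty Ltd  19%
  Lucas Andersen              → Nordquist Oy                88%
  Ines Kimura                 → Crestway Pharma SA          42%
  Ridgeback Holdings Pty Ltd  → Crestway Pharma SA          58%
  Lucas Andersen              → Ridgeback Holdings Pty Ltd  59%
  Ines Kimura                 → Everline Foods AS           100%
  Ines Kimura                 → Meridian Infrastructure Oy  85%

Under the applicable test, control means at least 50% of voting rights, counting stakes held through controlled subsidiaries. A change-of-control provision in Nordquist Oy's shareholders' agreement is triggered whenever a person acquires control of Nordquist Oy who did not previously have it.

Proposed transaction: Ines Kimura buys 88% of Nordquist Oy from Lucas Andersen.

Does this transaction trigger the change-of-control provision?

Yes

The purchase adds only to Ines's holdings (Lucas's stake shrinks), so Ines is the only person who could newly come to control Nordquist.
Ines holds 100% of Everline, so Ines controls Everline.
Ines holds 85% of Meridian, so Ines controls Meridian.
Neither Ines nor any entity Ines controls holds any voting interest in Nordquist.
So before the transaction, Ines does not control Nordquist.
After the purchase, Ines holds 88% of Nordquist directly, and Lucas's stake falls to 0%.
Ines holds 88% of Nordquist, so Ines controls Nordquist.
Ines did not control Nordquist before and does after, so the clause is triggered.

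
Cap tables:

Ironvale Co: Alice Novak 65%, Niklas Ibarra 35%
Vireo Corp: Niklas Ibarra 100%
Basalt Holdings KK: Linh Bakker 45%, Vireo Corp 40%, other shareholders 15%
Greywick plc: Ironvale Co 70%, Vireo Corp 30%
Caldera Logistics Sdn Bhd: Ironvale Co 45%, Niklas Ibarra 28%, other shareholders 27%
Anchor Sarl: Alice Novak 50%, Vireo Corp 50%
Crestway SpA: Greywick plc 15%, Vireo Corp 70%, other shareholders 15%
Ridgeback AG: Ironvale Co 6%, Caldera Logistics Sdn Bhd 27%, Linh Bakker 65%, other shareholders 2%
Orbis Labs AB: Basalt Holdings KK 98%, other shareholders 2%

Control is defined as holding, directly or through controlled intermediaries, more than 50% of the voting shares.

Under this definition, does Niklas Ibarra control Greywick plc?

Niklas holds 100% of Vireo, so Niklas controls Vireo.
Vireo holds 70% of Crestway, so Niklas controls Crestway.
In Greywick, Niklas's side holds only 30%, not > 50%.
So Niklas does not control Greywick.

No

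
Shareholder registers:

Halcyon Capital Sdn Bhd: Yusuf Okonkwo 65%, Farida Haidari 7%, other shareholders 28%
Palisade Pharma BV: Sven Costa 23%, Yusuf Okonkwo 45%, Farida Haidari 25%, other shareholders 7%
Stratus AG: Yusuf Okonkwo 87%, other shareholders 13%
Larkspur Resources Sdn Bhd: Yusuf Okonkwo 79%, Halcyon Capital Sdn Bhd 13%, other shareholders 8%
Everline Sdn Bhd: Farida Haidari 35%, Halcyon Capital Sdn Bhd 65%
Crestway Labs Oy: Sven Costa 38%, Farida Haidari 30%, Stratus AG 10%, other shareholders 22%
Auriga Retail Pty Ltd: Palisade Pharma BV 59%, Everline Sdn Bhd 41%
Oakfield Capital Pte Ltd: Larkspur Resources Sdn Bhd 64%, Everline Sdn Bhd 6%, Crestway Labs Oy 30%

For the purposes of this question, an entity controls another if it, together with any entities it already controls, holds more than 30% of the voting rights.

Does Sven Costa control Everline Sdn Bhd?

No

Sven holds 38% of Crestway, so Sven controls Crestway.
Neither Sven nor any entity Sven controls holds any voting interest in Everline.
So Sven does not control Everline.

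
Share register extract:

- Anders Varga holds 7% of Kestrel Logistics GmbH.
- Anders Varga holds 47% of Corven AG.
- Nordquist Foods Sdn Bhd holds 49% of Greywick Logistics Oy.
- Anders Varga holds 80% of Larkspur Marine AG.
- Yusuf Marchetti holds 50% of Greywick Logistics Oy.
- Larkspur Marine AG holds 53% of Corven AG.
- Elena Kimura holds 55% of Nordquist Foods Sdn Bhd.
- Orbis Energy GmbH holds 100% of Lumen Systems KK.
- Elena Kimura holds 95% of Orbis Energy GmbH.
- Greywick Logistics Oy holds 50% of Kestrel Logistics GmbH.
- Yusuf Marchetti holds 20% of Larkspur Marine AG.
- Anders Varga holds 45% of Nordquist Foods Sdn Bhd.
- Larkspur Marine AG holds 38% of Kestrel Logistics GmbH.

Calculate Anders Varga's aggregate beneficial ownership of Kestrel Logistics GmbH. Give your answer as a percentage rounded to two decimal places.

Anders reaches Kestrel along 3 paths.
Via Nordquist → Greywick: 45% × 49% × 50% = 11.025%.
Via Larkspur: 80% × 38% = 30.4%.
Direct stake: 7% = 7%.
Total: 11.025% + 30.4% + 7% = 48.425%.
Rounded: 48.43%.

48.43%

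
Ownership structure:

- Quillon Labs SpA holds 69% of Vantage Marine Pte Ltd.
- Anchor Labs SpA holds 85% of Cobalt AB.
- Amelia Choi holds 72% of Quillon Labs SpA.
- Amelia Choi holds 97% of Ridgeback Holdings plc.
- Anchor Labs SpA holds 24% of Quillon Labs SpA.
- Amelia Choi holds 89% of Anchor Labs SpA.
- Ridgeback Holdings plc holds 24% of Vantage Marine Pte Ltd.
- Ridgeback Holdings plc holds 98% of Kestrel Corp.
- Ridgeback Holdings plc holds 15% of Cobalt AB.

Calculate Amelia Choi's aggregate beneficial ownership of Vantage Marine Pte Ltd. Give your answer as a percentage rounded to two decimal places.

87.70%

Amelia reaches Vantage along 3 paths.
Via Ridgeback: 97% × 24% = 23.28%.
Via Quillon: 72% × 69% = 49.68%.
Via Anchor → Quillon: 89% × 24% × 69% = 14.7384%.
Total: 23.28% + 49.68% + 14.7384% = 87.6984%.
Rounded: 87.70%.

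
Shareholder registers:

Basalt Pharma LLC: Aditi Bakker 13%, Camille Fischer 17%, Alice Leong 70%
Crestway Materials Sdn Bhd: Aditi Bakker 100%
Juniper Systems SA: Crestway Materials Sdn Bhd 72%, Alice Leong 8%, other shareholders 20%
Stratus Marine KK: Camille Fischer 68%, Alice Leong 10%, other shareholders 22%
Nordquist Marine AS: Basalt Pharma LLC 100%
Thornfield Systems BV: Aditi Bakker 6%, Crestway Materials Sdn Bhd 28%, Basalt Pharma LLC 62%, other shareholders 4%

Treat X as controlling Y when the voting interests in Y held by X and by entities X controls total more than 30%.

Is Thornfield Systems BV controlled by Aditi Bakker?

Yes

Aditi holds 100% of Crestway, so Aditi controls Crestway.
Aditi and Crestway together hold 6% + 28% = 34% of Thornfield, so Aditi controls Thornfield.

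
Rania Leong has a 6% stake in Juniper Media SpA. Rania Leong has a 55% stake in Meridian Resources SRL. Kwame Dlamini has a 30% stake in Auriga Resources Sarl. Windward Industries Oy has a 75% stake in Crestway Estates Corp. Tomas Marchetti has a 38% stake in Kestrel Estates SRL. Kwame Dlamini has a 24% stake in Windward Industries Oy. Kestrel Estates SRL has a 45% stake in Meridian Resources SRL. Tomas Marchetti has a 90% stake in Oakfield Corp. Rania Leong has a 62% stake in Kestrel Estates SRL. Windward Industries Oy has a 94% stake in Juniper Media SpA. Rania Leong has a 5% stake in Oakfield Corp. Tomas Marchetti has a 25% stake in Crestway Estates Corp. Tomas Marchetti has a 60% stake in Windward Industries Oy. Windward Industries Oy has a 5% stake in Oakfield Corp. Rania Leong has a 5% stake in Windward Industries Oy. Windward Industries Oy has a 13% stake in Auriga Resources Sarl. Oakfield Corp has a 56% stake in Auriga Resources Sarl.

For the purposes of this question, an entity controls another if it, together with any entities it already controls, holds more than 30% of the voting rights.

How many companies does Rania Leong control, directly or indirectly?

2

Rania holds 62% of Kestrel, so Rania controls Kestrel.
Rania and Kestrel together hold 55% + 45% = 100% of Meridian, so Rania controls Meridian.
No other company's threshold is met.
Rania controls 2 companies.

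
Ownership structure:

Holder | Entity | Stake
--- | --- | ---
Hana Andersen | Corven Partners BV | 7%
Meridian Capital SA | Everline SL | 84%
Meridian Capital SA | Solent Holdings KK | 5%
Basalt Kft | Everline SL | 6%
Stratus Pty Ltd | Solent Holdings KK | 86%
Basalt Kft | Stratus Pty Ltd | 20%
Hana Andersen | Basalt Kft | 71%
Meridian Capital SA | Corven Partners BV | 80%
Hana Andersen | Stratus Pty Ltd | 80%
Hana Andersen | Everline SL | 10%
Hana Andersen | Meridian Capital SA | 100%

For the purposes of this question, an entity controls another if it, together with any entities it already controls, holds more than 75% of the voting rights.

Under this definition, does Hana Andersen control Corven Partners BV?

Hana holds 100% of Meridian, so Hana controls Meridian.
Meridian and Hana together hold 80% + 7% = 87% of Corven, so Hana controls Corven.

Yes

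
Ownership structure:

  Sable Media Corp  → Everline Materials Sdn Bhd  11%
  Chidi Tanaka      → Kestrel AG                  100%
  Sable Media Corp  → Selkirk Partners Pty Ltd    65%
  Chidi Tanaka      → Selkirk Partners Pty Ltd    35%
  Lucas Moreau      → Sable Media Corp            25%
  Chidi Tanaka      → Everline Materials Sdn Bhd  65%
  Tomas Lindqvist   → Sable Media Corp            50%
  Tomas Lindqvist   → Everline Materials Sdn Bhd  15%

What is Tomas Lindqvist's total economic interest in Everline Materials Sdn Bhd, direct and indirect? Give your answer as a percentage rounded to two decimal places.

Tomas reaches Everline along 2 paths.
Via Sable: 50% × 11% = 5.5%.
Direct stake: 15% = 15%.
Total: 5.5% + 15% = 20.5%.
Rounded: 20.50%.

20.50%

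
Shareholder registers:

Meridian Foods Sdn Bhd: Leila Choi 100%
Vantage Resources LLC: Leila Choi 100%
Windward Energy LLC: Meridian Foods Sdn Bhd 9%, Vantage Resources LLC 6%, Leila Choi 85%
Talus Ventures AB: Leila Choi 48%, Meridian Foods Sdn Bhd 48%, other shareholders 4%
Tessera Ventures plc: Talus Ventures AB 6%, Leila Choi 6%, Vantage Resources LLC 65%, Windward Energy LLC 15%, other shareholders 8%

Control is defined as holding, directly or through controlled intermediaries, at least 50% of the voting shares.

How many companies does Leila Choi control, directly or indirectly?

Leila holds 100% of Meridian, so Leila controls Meridian.
Leila holds 100% of Vantage, so Leila controls Vantage.
Meridian and Vantage and Leila together hold 9% + 6% + 85% = 100% of Windward, so Leila controls Windward.
Leila and Meridian together hold 48% + 48% = 96% of Talus, so Leila controls Talus.
Talus and Leila and Vantage and Windward together hold 6% + 6% + 65% + 15% = 92% of Tessera, so Leila controls Tessera.
Leila controls 5 companies.

5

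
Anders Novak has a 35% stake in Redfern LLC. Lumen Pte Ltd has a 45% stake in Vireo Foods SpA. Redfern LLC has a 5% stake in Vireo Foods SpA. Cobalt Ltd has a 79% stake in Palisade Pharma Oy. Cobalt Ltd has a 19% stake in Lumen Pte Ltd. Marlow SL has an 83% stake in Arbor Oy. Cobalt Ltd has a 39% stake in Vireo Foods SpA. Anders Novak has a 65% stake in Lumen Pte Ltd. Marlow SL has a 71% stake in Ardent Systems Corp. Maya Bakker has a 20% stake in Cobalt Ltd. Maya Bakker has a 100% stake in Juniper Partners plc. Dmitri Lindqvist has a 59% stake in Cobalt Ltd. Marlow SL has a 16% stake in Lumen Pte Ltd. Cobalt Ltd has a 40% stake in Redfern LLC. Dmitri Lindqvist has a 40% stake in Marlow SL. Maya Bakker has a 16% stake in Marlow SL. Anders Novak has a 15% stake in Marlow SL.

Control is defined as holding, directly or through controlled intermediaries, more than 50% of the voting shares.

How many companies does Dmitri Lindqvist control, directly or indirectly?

Dmitri holds 59% of Cobalt, so Dmitri controls Cobalt.
Cobalt holds 79% of Palisade, so Dmitri controls Palisade.
No other company's threshold is met.
Dmitri controls 2 companies.

2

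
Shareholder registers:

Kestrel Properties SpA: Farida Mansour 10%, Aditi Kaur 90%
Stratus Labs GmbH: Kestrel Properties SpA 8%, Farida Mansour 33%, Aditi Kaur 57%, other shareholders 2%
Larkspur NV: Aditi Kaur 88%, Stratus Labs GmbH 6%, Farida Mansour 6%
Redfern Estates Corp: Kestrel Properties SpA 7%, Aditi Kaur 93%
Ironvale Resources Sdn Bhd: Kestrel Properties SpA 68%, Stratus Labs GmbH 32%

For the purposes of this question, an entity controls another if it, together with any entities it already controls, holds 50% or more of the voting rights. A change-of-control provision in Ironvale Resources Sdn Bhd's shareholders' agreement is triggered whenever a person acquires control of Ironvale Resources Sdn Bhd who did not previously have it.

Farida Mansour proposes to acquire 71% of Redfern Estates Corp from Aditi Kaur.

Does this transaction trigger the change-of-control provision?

The purchase adds only to Farida's holdings (Aditi's stake shrinks), so Farida is the only person who could newly come to control Ironvale.
Farida's largest direct stake is 33% in Stratus, which does not meet the threshold, so Farida controls no company.
Neither Farida nor any entity Farida controls holds any voting interest in Ironvale.
So before the transaction, Farida does not control Ironvale.
After the purchase, Farida holds 71% of Redfern directly, and Aditi's stake falls to 22%.
Farida holds 71% of Redfern, so Farida controls Redfern.
After the transaction, neither Farida nor any entity Farida controls holds a voting interest in Ironvale, so Farida still does not control it.
No new person acquires control, so the clause is not triggered.

No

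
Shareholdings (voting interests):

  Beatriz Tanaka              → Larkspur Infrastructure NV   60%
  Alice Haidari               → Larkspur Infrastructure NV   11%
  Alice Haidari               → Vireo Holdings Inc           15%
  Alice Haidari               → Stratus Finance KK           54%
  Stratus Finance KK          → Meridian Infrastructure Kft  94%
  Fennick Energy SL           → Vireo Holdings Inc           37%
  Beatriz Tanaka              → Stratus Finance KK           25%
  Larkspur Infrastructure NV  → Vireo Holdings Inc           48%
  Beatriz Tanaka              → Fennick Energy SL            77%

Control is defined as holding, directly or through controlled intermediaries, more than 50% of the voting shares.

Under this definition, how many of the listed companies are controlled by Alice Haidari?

Alice holds 54% of Stratus, so Alice controls Stratus.
Stratus holds 94% of Meridian, so Alice controls Meridian.
No other company's threshold is met.
Alice controls 2 companies.

2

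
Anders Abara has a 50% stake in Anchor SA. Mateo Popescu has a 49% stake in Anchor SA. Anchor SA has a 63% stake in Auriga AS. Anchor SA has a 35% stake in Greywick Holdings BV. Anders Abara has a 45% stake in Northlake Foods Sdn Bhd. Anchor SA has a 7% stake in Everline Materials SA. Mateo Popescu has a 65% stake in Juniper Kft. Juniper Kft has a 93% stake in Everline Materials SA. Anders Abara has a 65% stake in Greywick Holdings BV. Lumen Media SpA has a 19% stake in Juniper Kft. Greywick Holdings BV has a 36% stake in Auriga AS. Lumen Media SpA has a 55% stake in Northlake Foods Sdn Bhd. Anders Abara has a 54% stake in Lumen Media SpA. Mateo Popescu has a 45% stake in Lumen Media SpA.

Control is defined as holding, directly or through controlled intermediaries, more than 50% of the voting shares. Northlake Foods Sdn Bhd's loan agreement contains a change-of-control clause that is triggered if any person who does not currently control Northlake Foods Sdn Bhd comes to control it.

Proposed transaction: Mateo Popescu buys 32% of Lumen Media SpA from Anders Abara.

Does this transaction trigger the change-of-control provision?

The purchase adds only to Mateo's holdings (Anders's stake shrinks), so Mateo is the only person who could newly come to control Northlake.
Mateo holds 65% of Juniper, so Mateo controls Juniper.
Juniper holds 93% of Everline, so Mateo controls Everline.
Neither Mateo nor any entity Mateo controls holds any voting interest in Northlake.
So before the transaction, Mateo does not control Northlake.
After the purchase, Mateo's direct stake in Lumen rises to 45% + 32% = 77%, and Anders's stake falls to 22%.
Mateo holds 77% of Lumen, so Mateo controls Lumen.
Lumen holds 55% of Northlake, so Mateo controls Northlake.
Mateo did not control Northlake before and does after, so the clause is triggered.

Yes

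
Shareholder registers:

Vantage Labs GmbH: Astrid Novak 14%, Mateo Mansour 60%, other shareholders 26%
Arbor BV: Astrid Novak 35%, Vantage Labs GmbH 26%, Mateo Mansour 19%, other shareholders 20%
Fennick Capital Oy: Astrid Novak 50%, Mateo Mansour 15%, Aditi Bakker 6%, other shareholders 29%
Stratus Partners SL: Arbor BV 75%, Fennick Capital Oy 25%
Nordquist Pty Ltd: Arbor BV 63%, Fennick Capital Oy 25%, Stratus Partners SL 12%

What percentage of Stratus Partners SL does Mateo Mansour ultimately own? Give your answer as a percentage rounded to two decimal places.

Mateo reaches Stratus along 3 paths.
Via Vantage → Arbor: 60% × 26% × 75% = 11.7%.
Via Arbor: 19% × 75% = 14.25%.
Via Fennick: 15% × 25% = 3.75%.
Total: 11.7% + 14.25% + 3.75% = 29.7%.
Rounded: 29.70%.

29.70%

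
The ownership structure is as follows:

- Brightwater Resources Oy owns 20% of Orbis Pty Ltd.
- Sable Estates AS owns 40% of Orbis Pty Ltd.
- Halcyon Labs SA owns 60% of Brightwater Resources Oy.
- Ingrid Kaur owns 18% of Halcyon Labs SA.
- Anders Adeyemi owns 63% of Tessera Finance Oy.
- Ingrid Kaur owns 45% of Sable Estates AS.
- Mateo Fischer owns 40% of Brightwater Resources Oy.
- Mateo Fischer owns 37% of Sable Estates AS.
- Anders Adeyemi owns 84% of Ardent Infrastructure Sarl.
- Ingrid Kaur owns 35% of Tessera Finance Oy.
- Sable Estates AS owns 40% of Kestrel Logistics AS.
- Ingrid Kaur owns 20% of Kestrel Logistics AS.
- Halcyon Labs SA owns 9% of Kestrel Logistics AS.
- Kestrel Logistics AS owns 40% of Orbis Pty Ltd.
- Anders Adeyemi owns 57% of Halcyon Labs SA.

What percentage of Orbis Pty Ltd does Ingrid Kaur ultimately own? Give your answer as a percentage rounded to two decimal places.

Ingrid reaches Orbis along 5 paths.
Via Sable: 45% × 40% = 18%.
Via Halcyon → Brightwater: 18% × 60% × 20% = 2.16%.
Via Sable → Kestrel: 45% × 40% × 40% = 7.2%.
Via Halcyon → Kestrel: 18% × 9% × 40% = 0.648%.
Via Kestrel: 20% × 40% = 8%.
Total: 18% + 2.16% + 7.2% + 0.648% + 8% = 36.008%.
Rounded: 36.01%.

36.01%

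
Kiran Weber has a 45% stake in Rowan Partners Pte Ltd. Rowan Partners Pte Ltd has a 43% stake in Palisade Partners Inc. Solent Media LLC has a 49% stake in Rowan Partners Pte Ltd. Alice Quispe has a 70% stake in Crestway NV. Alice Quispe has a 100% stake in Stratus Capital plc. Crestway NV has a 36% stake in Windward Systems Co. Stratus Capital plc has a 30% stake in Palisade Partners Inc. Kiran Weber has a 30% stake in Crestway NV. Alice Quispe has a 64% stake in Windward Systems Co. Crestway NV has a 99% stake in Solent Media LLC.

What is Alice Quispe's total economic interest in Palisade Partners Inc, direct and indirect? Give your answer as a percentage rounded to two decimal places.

44.60%

Alice reaches Palisade along 2 paths.
Via Stratus: 100% × 30% = 30%.
Via Crestway → Solent → Rowan: 70% × 99% × 49% × 43% = 14.60151%.
Total: 30% + 14.60151% = 44.60151%.
Rounded: 44.60%.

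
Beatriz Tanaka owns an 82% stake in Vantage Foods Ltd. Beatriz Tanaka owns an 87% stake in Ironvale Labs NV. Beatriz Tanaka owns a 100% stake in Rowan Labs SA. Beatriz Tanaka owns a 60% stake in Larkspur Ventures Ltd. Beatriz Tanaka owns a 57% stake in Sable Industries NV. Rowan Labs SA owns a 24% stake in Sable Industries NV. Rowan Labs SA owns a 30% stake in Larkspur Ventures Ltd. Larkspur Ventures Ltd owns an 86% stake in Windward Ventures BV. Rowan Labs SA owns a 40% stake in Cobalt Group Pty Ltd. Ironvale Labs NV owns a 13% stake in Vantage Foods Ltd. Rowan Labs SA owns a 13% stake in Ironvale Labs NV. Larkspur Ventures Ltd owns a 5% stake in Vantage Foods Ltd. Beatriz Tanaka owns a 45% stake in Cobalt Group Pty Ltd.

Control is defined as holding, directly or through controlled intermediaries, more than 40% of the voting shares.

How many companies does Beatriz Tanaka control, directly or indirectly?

7

Beatriz holds 100% of Rowan, so Beatriz controls Rowan.
Rowan and Beatriz together hold 30% + 60% = 90% of Larkspur, so Beatriz controls Larkspur.
Beatriz and Rowan together hold 87% + 13% = 100% of Ironvale, so Beatriz controls Ironvale.
Rowan and Beatriz together hold 24% + 57% = 81% of Sable, so Beatriz controls Sable.
Larkspur holds 86% of Windward, so Beatriz controls Windward.
Beatriz and Rowan together hold 45% + 40% = 85% of Cobalt, so Beatriz controls Cobalt.
Ironvale and Larkspur and Beatriz together hold 13% + 5% + 82% = 100% of Vantage, so Beatriz controls Vantage.
Beatriz controls 7 companies.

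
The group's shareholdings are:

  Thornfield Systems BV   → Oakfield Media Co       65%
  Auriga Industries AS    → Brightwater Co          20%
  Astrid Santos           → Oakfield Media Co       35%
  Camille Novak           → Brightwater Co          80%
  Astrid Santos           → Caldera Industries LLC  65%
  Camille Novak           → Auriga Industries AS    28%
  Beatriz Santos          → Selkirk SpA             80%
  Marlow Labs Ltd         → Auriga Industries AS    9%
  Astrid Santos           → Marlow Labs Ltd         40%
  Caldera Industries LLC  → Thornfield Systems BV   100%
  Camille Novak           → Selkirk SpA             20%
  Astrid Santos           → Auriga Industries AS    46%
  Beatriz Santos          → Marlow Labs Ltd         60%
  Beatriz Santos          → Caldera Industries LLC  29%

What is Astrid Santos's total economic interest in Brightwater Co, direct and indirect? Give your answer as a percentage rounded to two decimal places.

9.92%

Astrid reaches Brightwater along 2 paths.
Via Marlow → Auriga: 40% × 9% × 20% = 0.72%.
Via Auriga: 46% × 20% = 9.2%.
Total: 0.72% + 9.2% = 9.92%.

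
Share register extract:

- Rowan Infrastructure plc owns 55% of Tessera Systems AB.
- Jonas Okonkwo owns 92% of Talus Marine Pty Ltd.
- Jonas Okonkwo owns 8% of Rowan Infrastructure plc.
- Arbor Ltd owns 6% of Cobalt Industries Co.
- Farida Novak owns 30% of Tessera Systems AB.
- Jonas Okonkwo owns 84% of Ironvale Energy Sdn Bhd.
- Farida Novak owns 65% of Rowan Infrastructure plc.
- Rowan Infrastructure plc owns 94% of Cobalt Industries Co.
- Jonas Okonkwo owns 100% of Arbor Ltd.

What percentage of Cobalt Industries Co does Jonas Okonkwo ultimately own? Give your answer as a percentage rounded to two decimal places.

13.52%

Jonas reaches Cobalt along 2 paths.
Via Rowan: 8% × 94% = 7.52%.
Via Arbor: 100% × 6% = 6%.
Total: 7.52% + 6% = 13.52%.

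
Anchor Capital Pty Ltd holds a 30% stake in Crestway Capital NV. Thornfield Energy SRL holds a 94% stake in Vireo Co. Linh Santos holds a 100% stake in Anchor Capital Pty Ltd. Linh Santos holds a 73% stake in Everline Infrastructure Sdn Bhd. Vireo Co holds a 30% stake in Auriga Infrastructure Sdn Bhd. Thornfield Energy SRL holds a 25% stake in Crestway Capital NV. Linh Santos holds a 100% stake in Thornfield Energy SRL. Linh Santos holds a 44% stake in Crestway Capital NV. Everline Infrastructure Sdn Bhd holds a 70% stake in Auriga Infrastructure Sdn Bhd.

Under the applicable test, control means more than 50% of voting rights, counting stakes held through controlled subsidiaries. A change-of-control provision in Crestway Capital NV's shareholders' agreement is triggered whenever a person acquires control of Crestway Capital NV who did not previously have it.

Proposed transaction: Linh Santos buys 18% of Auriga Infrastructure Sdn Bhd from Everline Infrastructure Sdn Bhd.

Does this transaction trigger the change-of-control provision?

The purchase adds only to Linh's holdings (Everline's stake shrinks), so Linh is the only person who could newly come to control Crestway.
Linh holds 100% of Thornfield, so Linh controls Thornfield.
Linh holds 100% of Anchor, so Linh controls Anchor.
Thornfield and Anchor and Linh together hold 25% + 30% + 44% = 99% of Crestway, so Linh controls Crestway.
So Linh already controls Crestway before the transaction.
After the purchase, Linh holds 18% of Auriga directly, and Everline's stake falls to 52%.
Linh controlled Crestway already, so this is not a new person acquiring control; every other person's position is unchanged or reduced.
No new person acquires control, so the clause is not triggered.

No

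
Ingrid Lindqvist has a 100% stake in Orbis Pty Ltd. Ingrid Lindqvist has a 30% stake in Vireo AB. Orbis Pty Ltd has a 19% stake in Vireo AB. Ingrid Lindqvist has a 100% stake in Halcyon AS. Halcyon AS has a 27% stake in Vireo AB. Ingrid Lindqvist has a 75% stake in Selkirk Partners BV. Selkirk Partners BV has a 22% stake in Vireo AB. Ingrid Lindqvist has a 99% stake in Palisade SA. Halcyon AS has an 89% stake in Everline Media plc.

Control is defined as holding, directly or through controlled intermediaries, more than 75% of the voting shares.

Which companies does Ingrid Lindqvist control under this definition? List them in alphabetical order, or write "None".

Everline Media plc, Halcyon AS, Orbis Pty Ltd, Palisade SA, Vireo AB

Ingrid holds 100% of Halcyon, so Ingrid controls Halcyon.
Ingrid holds 100% of Orbis, so Ingrid controls Orbis.
Orbis and Ingrid and Halcyon together hold 19% + 30% + 27% = 76% of Vireo, so Ingrid controls Vireo.
Halcyon holds 89% of Everline, so Ingrid controls Everline.
Ingrid holds 99% of Palisade, so Ingrid controls Palisade.
No other company's threshold is met.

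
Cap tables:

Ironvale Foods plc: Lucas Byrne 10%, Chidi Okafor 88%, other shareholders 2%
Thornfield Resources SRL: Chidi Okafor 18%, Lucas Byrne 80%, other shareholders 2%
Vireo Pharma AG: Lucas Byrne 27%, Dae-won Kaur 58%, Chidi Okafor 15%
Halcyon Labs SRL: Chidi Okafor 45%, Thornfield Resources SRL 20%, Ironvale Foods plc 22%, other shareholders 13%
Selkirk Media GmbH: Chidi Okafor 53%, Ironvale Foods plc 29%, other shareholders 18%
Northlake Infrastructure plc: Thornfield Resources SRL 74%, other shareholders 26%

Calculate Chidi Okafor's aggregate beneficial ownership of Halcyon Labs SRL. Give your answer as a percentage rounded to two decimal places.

67.96%

Chidi reaches Halcyon along 3 paths.
Direct stake: 45% = 45%.
Via Thornfield: 18% × 20% = 3.6%.
Via Ironvale: 88% × 22% = 19.36%.
Total: 45% + 3.6% + 19.36% = 67.96%.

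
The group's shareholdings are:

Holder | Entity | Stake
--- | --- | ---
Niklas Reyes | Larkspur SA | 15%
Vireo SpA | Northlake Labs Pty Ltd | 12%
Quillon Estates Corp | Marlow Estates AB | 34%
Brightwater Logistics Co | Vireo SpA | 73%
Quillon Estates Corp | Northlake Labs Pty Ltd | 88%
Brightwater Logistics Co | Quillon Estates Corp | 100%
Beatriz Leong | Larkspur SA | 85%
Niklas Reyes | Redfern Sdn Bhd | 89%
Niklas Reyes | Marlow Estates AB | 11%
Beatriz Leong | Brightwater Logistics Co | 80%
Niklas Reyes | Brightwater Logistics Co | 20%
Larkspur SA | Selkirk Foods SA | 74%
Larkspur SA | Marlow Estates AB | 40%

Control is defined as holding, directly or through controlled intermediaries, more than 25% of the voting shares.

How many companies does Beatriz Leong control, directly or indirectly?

7

Beatriz holds 80% of Brightwater, so Beatriz controls Brightwater.
Beatriz holds 85% of Larkspur, so Beatriz controls Larkspur.
Brightwater holds 100% of Quillon, so Beatriz controls Quillon.
Brightwater holds 73% of Vireo, so Beatriz controls Vireo.
Larkspur holds 74% of Selkirk, so Beatriz controls Selkirk.
Quillon and Vireo together hold 88% + 12% = 100% of Northlake, so Beatriz controls Northlake.
Larkspur and Quillon together hold 40% + 34% = 74% of Marlow, so Beatriz controls Marlow.
No other company's threshold is met.
Beatriz controls 7 companies.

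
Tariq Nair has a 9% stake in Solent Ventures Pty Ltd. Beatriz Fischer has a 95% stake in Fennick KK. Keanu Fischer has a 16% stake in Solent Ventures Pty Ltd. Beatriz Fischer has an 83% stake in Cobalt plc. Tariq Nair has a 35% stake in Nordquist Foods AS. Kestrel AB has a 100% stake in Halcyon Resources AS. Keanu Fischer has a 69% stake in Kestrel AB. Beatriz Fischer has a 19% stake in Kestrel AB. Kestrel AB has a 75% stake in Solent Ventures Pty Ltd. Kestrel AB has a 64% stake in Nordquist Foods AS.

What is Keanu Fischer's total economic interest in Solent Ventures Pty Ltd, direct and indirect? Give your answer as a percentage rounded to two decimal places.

67.75%

Keanu reaches Solent along 2 paths.
Via Kestrel: 69% × 75% = 51.75%.
Direct stake: 16% = 16%.
Total: 51.75% + 16% = 67.75%.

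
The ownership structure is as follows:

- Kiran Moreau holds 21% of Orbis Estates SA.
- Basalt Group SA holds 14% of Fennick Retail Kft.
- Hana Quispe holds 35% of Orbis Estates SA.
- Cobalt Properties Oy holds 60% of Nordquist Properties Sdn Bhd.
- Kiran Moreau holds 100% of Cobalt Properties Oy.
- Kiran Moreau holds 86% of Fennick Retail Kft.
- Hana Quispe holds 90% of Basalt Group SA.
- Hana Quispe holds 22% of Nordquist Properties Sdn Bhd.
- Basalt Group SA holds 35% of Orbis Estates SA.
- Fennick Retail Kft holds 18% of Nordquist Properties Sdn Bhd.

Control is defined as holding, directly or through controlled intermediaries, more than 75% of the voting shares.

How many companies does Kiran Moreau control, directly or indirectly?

Kiran holds 100% of Cobalt, so Kiran controls Cobalt.
Kiran holds 86% of Fennick, so Kiran controls Fennick.
Fennick and Cobalt together hold 18% + 60% = 78% of Nordquist, so Kiran controls Nordquist.
No other company's threshold is met.
Kiran controls 3 companies.

3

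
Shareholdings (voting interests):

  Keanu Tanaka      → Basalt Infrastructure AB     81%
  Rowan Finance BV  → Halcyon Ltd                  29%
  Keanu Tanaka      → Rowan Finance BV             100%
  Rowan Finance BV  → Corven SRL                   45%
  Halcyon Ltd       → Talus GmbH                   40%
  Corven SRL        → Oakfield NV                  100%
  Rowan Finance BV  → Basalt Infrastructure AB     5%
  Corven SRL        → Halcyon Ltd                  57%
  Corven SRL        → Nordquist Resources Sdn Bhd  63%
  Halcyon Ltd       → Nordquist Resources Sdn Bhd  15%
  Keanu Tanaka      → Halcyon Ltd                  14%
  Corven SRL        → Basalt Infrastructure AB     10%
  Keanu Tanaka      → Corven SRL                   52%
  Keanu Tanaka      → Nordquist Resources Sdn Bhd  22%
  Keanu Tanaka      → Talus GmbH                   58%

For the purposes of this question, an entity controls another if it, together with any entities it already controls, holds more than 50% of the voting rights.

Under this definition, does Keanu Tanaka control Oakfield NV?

Yes

Keanu holds 100% of Rowan, so Keanu controls Rowan.
Rowan and Keanu together hold 45% + 52% = 97% of Corven, so Keanu controls Corven.
Corven holds 100% of Oakfield, so Keanu controls Oakfield.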